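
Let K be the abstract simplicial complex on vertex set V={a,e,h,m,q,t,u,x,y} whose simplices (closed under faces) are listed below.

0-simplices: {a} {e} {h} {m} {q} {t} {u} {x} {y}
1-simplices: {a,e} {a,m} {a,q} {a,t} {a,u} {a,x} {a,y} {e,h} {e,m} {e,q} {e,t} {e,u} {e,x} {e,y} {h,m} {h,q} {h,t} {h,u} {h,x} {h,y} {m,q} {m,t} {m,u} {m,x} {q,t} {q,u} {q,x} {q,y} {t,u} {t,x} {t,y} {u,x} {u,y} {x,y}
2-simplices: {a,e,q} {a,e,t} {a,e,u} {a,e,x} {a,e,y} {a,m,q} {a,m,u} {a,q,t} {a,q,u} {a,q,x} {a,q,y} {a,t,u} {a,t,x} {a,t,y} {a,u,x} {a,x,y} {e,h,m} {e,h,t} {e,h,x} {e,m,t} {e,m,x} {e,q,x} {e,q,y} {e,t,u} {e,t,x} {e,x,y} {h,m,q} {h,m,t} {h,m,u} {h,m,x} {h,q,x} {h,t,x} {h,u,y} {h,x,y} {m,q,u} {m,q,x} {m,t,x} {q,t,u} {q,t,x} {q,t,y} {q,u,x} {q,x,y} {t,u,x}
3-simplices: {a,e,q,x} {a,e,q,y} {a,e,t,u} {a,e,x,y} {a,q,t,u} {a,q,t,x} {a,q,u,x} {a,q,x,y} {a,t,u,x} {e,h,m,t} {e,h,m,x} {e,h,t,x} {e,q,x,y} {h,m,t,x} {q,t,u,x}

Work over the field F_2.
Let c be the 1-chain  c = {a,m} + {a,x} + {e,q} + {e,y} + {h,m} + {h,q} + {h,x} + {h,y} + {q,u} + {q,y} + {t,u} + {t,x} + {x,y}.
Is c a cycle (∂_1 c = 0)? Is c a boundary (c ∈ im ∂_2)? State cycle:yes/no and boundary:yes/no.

cycle:yes boundary:yes

n_0=9 n_1=34 n_2=43 n_3=15  [Z2]
∂1: piv[ae,am,aq,at,au,ax,ay,eh] rk=8  ker:em,eq,et,eu,ex,ey,hm,hq,ht,hu,hx,hy,mq,mt,mu,mx,qt,qu,qx,qy,tu,tx,ty,ux,uy,xy
∂2: piv[aeq,aet,aeu,aex,aey,amq,amu,aqt,aqu,aqx,aqy,atu,atx,aty,aux,axy,ehm,eht,ehx,emt,emx,hmq,hmu,hqx,huy,hxy] rk=26  ker:eqx,eqy,etu,etx,exy,hmt,hmx,htx,mqu,mqx,mtx,qtu,qtx,qty,qux,qxy,tux
∂3: piv[aeqx,aeqy,aetu,aexy,aqtu,aqtx,aqux,aqxy,atux,ehmt,ehmx,ehtx,hmtx] rk=13  ker:eqxy,qtux
∂1c = 0
c vs im∂2: reduces to 0 ⇒ boundary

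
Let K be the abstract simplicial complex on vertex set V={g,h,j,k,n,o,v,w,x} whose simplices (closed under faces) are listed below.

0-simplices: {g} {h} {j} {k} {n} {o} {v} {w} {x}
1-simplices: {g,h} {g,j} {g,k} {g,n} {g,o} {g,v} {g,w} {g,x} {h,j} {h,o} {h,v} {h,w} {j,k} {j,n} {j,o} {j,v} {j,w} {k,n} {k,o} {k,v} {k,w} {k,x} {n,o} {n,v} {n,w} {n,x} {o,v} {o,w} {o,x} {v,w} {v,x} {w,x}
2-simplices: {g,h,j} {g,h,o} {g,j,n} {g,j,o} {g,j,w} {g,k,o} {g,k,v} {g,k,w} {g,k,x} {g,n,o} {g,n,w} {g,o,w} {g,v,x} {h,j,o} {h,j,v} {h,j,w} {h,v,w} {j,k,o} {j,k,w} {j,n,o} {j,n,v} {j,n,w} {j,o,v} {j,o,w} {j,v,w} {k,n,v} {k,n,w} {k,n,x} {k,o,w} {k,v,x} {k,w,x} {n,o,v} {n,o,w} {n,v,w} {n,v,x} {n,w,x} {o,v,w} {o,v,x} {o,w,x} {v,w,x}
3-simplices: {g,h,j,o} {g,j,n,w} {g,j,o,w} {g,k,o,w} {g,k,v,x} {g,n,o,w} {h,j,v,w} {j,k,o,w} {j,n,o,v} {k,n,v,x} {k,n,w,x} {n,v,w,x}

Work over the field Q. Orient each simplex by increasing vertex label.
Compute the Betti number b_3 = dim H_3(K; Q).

n_0=9 n_1=32 n_2=40 n_3=12  [Q]
∂1: piv[gh,gj,gk,gn,go,gv,gw,gx] rk=8  ker:hj,ho,hv,hw,jk,jn,jo,jv,jw,kn,ko,kv,kw,kx,no,nv,nw,nx,ov,ow,ox,vw,vx,wx
∂2: piv[ghj,gho,gjn,gjo,gjw,gko,gkv,gkw,gkx,gno,gnw,gow,gvx,hjv,hjw,hvw,jko,jnv,jov,knv,knw,knx,kwx,ovx] rk=24  ker:hjo,jkw,jno,jnw,jow,jvw,kow,kvx,nov,now,nvw,nvx,nwx,ovw,owx,vwx
∂3: piv[ghjo,gjnw,gjow,gkow,gkvx,gnow,hjvw,jkow,jnov,knvx,knwx,nvwx] rk=12
b_3=(12−12)−0=0

b_3=0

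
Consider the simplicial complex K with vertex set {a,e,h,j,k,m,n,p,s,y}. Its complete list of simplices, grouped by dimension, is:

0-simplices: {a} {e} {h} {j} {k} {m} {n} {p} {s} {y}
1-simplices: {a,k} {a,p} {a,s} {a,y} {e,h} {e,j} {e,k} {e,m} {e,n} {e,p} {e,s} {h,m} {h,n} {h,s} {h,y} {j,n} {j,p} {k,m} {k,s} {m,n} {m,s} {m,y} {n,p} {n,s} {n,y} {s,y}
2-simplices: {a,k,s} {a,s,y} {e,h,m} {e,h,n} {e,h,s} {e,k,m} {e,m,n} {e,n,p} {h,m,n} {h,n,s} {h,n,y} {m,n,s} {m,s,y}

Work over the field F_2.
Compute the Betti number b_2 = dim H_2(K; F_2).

n_0=10 n_1=26 n_2=13  [Z2]
∂1: piv[ak,ap,as,ay,eh,ej,ek,em,en] rk=9  ker:ep,es,hm,hn,hs,hy,jn,jp,km,ks,mn,ms,my,np,ns,ny,sy
∂2: piv[aks,asy,ehm,ehn,ehs,ekm,emn,enp,hns,hny,mns,msy] rk=12  ker:hmn
b_2=(13−12)−0=1

b_2=1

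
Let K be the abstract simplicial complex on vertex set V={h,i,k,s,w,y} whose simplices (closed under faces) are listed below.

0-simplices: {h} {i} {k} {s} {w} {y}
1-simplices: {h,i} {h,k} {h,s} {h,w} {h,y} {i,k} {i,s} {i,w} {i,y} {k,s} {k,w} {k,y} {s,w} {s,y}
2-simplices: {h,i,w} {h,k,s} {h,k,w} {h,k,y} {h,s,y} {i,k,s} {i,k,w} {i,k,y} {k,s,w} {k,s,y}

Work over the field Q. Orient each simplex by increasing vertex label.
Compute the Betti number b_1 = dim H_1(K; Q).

n_0=6 n_1=14 n_2=10  [Q]
∂1: piv[hi,hk,hs,hw,hy] rk=5  ker:ik,is,iw,iy,ks,kw,ky,sw,sy
∂2: piv[hiw,hks,hkw,hky,hsy,iks,ikw,iky,ksw] rk=9  ker:ksy
b_1=(14−5)−9=0

b_1=0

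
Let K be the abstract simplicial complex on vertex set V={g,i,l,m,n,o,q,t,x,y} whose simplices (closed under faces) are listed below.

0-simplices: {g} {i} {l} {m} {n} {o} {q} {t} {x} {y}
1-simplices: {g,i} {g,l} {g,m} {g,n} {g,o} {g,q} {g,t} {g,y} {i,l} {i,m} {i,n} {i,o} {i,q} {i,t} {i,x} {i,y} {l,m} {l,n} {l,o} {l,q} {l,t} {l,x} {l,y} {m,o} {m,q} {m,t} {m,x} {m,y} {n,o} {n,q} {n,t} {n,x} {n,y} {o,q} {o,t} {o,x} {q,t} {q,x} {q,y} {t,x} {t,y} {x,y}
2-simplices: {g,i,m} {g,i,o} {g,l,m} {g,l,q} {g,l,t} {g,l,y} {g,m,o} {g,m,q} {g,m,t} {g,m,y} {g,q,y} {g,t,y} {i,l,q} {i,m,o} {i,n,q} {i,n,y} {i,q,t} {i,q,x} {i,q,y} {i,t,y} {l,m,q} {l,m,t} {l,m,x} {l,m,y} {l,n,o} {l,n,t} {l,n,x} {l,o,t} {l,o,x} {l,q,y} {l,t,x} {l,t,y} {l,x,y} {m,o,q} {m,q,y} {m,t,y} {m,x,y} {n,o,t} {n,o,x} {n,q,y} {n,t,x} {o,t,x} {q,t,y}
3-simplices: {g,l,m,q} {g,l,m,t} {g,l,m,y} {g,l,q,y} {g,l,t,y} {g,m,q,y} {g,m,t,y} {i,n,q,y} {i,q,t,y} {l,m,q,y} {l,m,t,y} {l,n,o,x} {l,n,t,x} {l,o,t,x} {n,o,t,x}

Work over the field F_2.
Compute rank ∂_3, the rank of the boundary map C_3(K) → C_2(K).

n_0=10 n_1=42 n_2=43 n_3=15  [Z2]
∂1: piv[gi,gl,gm,gn,go,gq,gt,gy,ix] rk=9  ker:il,im,in,io,iq,it,iy,lm,ln,lo,lq,lt,lx,ly,mo,mq,mt,mx,my,no,nq,nt,nx,ny,oq,ot,ox,qt,qx,qy,tx,ty,xy
∂2: piv[gim,gio,glm,glq,glt,gly,gmo,gmq,gmt,gmy,gqy,gty,ilq,inq,iny,iqt,iqx,iqy,ity,lmx,lno,lnt,lnx,lot,lox,ltx,lxy,moq] rk=28  ker:imo,lmq,lmt,lmy,lqy,lty,mqy,mty,mxy,not,nox,nqy,ntx,otx,qty
∂3: piv[glmq,glmt,glmy,glqy,glty,gmqy,gmty,inqy,iqty,lnox,lntx,lotx,notx] rk=13  ker:lmqy,lmty
rk∂_3=13

rank∂_3=13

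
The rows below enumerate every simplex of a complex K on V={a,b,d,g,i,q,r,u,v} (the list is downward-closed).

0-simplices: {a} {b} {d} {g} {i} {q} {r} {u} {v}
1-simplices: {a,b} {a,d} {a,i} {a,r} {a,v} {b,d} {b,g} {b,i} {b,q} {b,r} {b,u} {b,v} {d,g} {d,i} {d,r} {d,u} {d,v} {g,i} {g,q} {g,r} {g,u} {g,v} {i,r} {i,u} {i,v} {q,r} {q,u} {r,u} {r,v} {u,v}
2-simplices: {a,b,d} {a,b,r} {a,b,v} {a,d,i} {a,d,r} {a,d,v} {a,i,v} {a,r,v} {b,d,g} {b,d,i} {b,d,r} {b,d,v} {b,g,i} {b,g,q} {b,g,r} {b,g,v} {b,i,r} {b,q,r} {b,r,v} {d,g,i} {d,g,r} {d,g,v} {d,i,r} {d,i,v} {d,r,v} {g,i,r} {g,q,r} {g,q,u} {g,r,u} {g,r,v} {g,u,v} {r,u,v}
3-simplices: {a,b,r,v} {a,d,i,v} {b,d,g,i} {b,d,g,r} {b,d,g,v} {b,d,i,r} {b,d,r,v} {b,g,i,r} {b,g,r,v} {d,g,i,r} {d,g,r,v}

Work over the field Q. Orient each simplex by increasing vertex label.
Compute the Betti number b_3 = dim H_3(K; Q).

b_3=2

n_0=9 n_1=30 n_2=32 n_3=11  [Q]
∂1: piv[ab,ad,ai,ar,av,bg,bq,bu] rk=8  ker:bd,bi,br,bv,dg,di,dr,du,dv,gi,gq,gr,gu,gv,ir,iu,iv,qr,qu,ru,rv,uv
∂2: piv[abd,abr,abv,adi,adr,adv,aiv,arv,bdg,bdi,bgi,bgq,bgr,bgv,bir,bqr,gqu,gru,guv] rk=19  ker:bdr,bdv,brv,dgi,dgr,dgv,dir,div,drv,gir,gqr,grv,ruv
∂3: piv[abrv,adiv,bdgi,bdgr,bdgv,bdir,bdrv,bgir,bgrv] rk=9  ker:dgir,dgrv
b_3=(11−9)−0=2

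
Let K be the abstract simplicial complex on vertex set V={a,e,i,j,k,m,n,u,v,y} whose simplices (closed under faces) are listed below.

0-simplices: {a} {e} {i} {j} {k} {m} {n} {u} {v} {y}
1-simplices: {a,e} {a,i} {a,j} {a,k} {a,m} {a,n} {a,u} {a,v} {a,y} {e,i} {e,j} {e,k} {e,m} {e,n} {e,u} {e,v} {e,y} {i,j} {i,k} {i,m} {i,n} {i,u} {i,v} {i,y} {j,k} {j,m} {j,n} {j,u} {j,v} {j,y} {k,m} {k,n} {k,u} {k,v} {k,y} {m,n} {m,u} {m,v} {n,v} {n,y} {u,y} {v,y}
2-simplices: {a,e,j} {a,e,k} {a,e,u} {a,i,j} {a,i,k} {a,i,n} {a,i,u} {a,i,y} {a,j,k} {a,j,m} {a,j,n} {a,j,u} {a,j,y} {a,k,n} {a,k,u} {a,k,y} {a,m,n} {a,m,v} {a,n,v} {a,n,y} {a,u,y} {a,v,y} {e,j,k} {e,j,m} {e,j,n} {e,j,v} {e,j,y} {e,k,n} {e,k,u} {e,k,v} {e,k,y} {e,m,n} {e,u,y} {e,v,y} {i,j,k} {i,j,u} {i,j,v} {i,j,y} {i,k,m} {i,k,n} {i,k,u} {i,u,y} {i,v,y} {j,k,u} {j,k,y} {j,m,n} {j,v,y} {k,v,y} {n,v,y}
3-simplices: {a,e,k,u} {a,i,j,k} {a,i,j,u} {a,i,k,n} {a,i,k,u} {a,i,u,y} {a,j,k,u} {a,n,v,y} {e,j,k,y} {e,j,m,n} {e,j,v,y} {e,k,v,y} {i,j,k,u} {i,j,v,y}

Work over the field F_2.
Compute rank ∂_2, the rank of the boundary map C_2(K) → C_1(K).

rank∂_2=30

n_0=10 n_1=42 n_2=49 n_3=14  [Z2]
∂1: piv[ae,ai,aj,ak,am,an,au,av,ay] rk=9  ker:ei,ej,ek,em,en,eu,ev,ey,ij,ik,im,in,iu,iv,iy,jk,jm,jn,ju,jv,jy,km,kn,ku,kv,ky,mn,mu,mv,nv,ny,uy,vy
∂2: piv[aej,aek,aeu,aij,aik,ain,aiu,aiy,ajk,ajm,ajn,aju,ajy,akn,aku,aky,amn,amv,anv,any,auy,avy,ejm,ejn,ejv,ejy,ekv,evy,ijv,ikm] rk=30  ker:ejk,ekn,eku,eky,emn,euy,ijk,iju,ijy,ikn,iku,iuy,ivy,jku,jky,jmn,jvy,kvy,nvy
∂3: piv[aeku,aijk,aiju,aikn,aiku,aiuy,ajku,anvy,ejky,ejmn,ejvy,ekvy,ijvy] rk=13  ker:ijku
rk∂_2=30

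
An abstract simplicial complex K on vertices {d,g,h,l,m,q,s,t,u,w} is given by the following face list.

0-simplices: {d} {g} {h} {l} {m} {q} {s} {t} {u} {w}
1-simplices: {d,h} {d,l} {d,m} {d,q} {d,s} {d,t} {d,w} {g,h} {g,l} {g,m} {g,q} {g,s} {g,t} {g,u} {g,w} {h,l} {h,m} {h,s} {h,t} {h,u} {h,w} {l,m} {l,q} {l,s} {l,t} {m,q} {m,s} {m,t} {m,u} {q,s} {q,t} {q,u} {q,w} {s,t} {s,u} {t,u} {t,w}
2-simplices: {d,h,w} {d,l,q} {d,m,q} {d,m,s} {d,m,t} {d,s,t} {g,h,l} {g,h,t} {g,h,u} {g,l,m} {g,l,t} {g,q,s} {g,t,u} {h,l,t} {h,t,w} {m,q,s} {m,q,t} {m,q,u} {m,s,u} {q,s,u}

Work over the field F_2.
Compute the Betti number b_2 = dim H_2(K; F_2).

n_0=10 n_1=37 n_2=20  [Z2]
∂1: piv[dh,dl,dm,dq,ds,dt,dw,gh,gu] rk=9  ker:gl,gm,gq,gs,gt,gw,hl,hm,hs,ht,hu,hw,lm,lq,ls,lt,mq,ms,mt,mu,qs,qt,qu,qw,st,su,tu,tw
∂2: piv[dhw,dlq,dmq,dms,dmt,dst,ghl,ght,ghu,glm,glt,gqs,gtu,htw,mqs,mqt,mqu,msu] rk=18  ker:hlt,qsu
b_2=(20−18)−0=2

b_2=2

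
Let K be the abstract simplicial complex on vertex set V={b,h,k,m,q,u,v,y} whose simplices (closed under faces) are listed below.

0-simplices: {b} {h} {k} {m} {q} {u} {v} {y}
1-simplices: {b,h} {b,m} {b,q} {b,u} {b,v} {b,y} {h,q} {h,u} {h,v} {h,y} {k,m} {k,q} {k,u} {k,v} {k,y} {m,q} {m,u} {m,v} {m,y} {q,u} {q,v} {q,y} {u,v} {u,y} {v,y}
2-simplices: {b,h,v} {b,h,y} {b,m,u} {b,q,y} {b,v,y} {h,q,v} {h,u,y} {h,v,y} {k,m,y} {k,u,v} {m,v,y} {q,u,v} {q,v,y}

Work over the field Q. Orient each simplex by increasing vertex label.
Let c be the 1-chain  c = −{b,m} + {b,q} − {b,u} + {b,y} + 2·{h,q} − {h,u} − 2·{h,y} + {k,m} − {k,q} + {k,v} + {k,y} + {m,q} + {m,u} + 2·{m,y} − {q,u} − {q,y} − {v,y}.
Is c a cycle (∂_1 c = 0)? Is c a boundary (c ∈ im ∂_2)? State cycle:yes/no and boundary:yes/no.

cycle:no boundary:no

n_0=8 n_1=25 n_2=13  [Q]
∂1: piv[bh,bm,bq,bu,bv,by,km] rk=7  ker:hq,hu,hv,hy,kq,ku,kv,ky,mq,mu,mv,my,qu,qv,qy,uv,uy,vy
∂2: piv[bhv,bhy,bmu,bqy,bvy,hqv,huy,kmy,kuv,mvy,quv,qvy] rk=12  ker:hvy
∂1c = {h} − 2·{k} − 4·{m} + 5·{q} − 2·{u} + 2·{v}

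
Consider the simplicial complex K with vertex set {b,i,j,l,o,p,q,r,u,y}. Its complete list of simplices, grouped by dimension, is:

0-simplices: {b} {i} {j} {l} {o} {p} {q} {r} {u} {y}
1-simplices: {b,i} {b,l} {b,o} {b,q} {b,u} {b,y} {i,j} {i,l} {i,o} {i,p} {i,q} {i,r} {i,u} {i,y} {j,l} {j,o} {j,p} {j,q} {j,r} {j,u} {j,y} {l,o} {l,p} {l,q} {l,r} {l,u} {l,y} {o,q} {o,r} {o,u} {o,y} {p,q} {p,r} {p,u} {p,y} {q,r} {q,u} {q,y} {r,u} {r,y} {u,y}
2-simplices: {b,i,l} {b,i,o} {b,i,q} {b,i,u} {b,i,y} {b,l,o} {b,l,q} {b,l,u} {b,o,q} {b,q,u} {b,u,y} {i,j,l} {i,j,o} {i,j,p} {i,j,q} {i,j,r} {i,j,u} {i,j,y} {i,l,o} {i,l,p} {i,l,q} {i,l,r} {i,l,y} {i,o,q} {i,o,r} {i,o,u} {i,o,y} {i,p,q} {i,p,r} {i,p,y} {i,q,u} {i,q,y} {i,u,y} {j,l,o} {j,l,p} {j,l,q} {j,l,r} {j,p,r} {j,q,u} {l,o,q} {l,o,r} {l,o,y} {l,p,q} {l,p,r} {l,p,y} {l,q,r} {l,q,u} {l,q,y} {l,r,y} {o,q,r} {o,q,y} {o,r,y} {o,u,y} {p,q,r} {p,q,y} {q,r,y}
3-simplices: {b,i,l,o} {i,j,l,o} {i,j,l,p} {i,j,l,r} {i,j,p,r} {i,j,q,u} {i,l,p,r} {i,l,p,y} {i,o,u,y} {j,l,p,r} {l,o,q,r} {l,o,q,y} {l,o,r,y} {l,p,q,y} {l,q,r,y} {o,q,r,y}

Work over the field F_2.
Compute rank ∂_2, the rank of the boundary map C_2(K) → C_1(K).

n_0=10 n_1=41 n_2=56 n_3=16  [Z2]
∂1: piv[bi,bl,bo,bq,bu,by,ij,ip,ir] rk=9  ker:il,io,iq,iu,iy,jl,jo,jp,jq,jr,ju,jy,lo,lp,lq,lr,lu,ly,oq,or,ou,oy,pq,pr,pu,py,qr,qu,qy,ru,ry,uy
∂2: piv[bil,bio,biq,biu,biy,blo,blq,blu,boq,bqu,buy,ijl,ijo,ijp,ijq,ijr,iju,ijy,ilp,ilr,ily,ior,iou,ioy,ipq,ipr,ipy,iqy,lqr,lry] rk=30  ker:ilo,ilq,ioq,iqu,iuy,jlo,jlp,jlq,jlr,jpr,jqu,loq,lor,loy,lpq,lpr,lpy,lqu,lqy,oqr,oqy,ory,ouy,pqr,pqy,qry
∂3: piv[bilo,ijlo,ijlp,ijlr,ijpr,ijqu,ilpr,ilpy,iouy,loqr,loqy,lory,lpqy,lqry] rk=14  ker:jlpr,oqry
rk∂_2=30

rank∂_2=30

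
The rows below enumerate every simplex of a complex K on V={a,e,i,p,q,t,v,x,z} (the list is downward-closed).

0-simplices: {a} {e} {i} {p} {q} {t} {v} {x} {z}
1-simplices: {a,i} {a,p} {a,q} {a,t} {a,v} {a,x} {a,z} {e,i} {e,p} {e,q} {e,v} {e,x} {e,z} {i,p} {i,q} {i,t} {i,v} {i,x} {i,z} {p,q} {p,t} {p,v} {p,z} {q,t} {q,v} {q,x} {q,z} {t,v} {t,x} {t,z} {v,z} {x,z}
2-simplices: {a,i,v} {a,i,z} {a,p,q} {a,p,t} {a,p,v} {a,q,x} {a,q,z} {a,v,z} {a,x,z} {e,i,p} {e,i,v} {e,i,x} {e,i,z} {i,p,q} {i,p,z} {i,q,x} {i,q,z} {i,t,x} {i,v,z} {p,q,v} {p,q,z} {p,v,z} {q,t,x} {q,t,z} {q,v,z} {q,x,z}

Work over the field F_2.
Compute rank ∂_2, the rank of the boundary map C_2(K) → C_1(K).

n_0=9 n_1=32 n_2=26  [Z2]
∂1: piv[ai,ap,aq,at,av,ax,az,ei] rk=8  ker:ep,eq,ev,ex,ez,ip,iq,it,iv,ix,iz,pq,pt,pv,pz,qt,qv,qx,qz,tv,tx,tz,vz,xz
∂2: piv[aiv,aiz,apq,apt,apv,aqx,aqz,avz,axz,eip,eiv,eix,eiz,ipq,ipz,iqx,iqz,itx,pqv,qtx,qtz] rk=21  ker:ivz,pqz,pvz,qvz,qxz
rk∂_2=21

rank∂_2=21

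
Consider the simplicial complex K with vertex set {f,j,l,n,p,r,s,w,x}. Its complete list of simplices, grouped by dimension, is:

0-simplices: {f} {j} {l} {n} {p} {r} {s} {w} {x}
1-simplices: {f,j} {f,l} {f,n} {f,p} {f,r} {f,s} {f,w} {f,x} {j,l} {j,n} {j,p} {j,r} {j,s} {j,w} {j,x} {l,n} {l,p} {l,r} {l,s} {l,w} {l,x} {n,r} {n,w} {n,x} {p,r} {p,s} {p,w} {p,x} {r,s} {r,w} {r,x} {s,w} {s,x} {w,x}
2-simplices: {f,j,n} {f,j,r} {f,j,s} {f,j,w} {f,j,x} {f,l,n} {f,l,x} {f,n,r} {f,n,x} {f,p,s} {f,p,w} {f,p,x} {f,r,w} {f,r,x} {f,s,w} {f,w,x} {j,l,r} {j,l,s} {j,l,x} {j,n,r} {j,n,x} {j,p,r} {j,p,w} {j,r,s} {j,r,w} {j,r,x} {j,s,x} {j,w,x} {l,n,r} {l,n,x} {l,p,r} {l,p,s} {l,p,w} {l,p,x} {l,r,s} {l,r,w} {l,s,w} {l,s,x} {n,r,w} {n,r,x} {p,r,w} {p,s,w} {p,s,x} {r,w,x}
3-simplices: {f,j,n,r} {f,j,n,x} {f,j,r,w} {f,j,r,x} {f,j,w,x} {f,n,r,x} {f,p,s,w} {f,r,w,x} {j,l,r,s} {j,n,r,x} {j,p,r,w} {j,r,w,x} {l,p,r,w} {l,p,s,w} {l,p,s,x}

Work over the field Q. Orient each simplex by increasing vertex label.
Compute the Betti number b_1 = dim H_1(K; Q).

b_1=0

n_0=9 n_1=34 n_2=44 n_3=15  [Q]
∂1: piv[fj,fl,fn,fp,fr,fs,fw,fx] rk=8  ker:jl,jn,jp,jr,js,jw,jx,ln,lp,lr,ls,lw,lx,nr,nw,nx,pr,ps,pw,px,rs,rw,rx,sw,sx,wx
∂2: piv[fjn,fjr,fjs,fjw,fjx,fln,flx,fnr,fnx,fps,fpw,fpx,frw,frx,fsw,fwx,jlr,jls,jlx,jpr,jpw,jrs,jsx,lpr,lpw,nrw] rk=26  ker:jnr,jnx,jrw,jrx,jwx,lnr,lnx,lps,lpx,lrs,lrw,lsw,lsx,nrx,prw,psw,psx,rwx
∂3: piv[fjnr,fjnx,fjrw,fjrx,fjwx,fnrx,fpsw,frwx,jlrs,jprw,lprw,lpsw,lpsx] rk=13  ker:jnrx,jrwx
b_1=(34−8)−26=0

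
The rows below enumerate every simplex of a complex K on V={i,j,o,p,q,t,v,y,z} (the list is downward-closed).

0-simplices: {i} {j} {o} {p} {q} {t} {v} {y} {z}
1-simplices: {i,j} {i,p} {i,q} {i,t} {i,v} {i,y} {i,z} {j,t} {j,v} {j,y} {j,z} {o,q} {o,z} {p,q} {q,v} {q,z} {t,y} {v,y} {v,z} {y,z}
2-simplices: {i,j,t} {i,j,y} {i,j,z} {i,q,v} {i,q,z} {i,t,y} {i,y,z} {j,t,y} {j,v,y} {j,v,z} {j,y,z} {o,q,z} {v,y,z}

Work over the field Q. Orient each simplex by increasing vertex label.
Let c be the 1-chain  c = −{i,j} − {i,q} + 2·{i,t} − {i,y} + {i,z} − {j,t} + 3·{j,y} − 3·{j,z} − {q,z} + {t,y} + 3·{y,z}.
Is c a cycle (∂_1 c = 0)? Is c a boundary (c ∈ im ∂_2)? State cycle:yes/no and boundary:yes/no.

cycle:yes boundary:yes

n_0=9 n_1=20 n_2=13  [Q]
∂1: piv[ij,ip,iq,it,iv,iy,iz,oq] rk=8  ker:jt,jv,jy,jz,oz,pq,qv,qz,ty,vy,vz,yz
∂2: piv[ijt,ijy,ijz,iqv,iqz,ity,iyz,jvy,jvz,oqz] rk=10  ker:jty,jyz,vyz
∂1c = 0
c vs im∂2: reduces to 0 ⇒ boundary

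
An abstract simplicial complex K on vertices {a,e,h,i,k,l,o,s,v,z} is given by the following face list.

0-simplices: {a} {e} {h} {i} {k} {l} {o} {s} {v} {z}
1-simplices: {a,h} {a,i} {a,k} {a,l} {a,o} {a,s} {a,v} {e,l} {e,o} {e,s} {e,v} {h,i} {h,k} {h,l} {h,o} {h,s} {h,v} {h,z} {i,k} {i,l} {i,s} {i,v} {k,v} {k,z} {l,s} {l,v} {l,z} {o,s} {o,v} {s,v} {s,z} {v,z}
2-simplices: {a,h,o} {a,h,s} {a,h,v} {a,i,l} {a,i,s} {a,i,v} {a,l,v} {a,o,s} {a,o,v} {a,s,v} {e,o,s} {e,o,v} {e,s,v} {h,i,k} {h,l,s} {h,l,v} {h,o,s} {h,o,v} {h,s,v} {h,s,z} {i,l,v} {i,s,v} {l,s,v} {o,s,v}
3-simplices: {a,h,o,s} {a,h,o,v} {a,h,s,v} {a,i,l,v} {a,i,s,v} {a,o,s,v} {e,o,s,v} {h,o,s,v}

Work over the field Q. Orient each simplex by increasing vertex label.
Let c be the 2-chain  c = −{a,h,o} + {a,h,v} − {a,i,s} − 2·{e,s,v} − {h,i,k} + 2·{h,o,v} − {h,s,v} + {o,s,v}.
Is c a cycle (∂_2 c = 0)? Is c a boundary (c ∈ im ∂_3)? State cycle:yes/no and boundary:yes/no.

n_0=10 n_1=32 n_2=24 n_3=8  [Q]
∂1: piv[ah,ai,ak,al,ao,as,av,el,hz] rk=9  ker:eo,es,ev,hi,hk,hl,ho,hs,hv,ik,il,is,iv,kv,kz,ls,lv,lz,os,ov,sv,sz,vz
∂2: piv[aho,ahs,ahv,ail,ais,aiv,alv,aos,aov,asv,eos,eov,hik,hls,hlv,hsz] rk=16  ker:esv,hos,hov,hsv,ilv,isv,lsv,osv
∂3: piv[ahos,ahov,ahsv,ailv,aisv,aosv,eosv] rk=7  ker:hosv
∂2c = −{a,i} + {a,o} + {a,s} − {a,v} − 2·{e,s} + 2·{e,v} − {h,i} + {h,k} + {h,o} − {h,s} − {i,k} − {i,s} + {o,s} + {o,v} − 2·{s,v}

cycle:no boundary:no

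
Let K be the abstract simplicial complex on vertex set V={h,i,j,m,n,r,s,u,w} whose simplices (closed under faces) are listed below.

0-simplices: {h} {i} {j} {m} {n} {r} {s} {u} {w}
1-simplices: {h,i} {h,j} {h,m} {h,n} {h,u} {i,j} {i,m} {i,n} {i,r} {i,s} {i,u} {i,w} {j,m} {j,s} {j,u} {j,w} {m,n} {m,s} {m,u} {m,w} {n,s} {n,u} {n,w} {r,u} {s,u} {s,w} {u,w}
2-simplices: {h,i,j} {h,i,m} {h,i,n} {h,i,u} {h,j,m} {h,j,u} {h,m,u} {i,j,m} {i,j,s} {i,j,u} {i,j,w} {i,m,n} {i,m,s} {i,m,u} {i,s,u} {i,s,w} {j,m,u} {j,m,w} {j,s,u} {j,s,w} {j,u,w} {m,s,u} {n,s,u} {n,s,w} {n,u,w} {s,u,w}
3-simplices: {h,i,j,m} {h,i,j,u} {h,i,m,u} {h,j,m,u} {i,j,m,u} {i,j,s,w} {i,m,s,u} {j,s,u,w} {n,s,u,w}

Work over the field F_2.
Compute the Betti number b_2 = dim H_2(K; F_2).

b_2=1

n_0=9 n_1=27 n_2=26 n_3=9  [Z2]
∂1: piv[hi,hj,hm,hn,hu,ir,is,iw] rk=8  ker:ij,im,in,iu,jm,js,ju,jw,mn,ms,mu,mw,ns,nu,nw,ru,su,sw,uw
∂2: piv[hij,him,hin,hiu,hjm,hju,hmu,ijs,ijw,imn,ims,isu,isw,jmw,juw,nsu,nsw] rk=17  ker:ijm,iju,imu,jmu,jsu,jsw,msu,nuw,suw
∂3: piv[hijm,hiju,himu,hjmu,ijsw,imsu,jsuw,nsuw] rk=8  ker:ijmu
b_2=(26−17)−8=1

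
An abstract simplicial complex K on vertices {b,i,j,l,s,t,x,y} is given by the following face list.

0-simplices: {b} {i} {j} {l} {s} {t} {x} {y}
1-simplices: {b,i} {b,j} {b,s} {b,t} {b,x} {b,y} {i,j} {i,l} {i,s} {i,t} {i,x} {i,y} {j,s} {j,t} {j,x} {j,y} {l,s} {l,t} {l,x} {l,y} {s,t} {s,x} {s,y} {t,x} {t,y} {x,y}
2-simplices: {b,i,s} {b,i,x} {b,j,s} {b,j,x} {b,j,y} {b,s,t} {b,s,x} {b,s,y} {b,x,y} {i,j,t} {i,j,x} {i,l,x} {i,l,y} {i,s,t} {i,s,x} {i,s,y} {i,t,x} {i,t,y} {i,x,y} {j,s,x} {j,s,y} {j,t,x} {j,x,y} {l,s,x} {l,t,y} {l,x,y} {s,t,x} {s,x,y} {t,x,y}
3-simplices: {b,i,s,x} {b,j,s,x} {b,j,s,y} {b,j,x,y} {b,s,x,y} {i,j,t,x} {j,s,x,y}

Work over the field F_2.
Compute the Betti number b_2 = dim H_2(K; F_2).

b_2=4

n_0=8 n_1=26 n_2=29 n_3=7  [Z2]
∂1: piv[bi,bj,bs,bt,bx,by,il] rk=7  ker:ij,is,it,ix,iy,js,jt,jx,jy,ls,lt,lx,ly,st,sx,sy,tx,ty,xy
∂2: piv[bis,bix,bjs,bjx,bjy,bst,bsx,bsy,bxy,ijt,ijx,ilx,ily,ist,isy,itx,ity,lsx,lty] rk=19  ker:isx,ixy,jsx,jsy,jtx,jxy,lxy,stx,sxy,txy
∂3: piv[bisx,bjsx,bjsy,bjxy,bsxy,ijtx] rk=6  ker:jsxy
b_2=(29−19)−6=4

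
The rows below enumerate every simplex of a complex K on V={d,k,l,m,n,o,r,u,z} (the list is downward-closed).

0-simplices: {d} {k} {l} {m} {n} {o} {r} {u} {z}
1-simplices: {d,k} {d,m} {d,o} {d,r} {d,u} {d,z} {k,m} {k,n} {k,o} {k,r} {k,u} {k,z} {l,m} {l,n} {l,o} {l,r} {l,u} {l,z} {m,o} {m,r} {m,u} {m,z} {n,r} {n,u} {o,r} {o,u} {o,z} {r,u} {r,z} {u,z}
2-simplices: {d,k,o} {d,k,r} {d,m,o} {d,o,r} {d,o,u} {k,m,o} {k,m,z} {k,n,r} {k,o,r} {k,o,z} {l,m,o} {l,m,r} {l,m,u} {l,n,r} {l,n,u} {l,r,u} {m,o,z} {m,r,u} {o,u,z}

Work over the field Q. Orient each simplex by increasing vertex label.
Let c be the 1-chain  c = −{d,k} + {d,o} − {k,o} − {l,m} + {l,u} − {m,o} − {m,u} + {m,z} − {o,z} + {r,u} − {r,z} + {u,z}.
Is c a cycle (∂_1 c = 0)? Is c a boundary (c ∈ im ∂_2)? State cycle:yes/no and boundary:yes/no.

cycle:yes boundary:no

n_0=9 n_1=30 n_2=19  [Q]
∂1: piv[dk,dm,do,dr,du,dz,kn,lm] rk=8  ker:km,ko,kr,ku,kz,ln,lo,lr,lu,lz,mo,mr,mu,mz,nr,nu,or,ou,oz,ru,rz,uz
∂2: piv[dko,dkr,dmo,dor,dou,kmo,kmz,knr,koz,lmo,lmr,lmu,lnr,lnu,lru,ouz] rk=16  ker:kor,moz,mru
∂1c = 0
c vs im∂2: residual ≠ 0 ⇒ not boundary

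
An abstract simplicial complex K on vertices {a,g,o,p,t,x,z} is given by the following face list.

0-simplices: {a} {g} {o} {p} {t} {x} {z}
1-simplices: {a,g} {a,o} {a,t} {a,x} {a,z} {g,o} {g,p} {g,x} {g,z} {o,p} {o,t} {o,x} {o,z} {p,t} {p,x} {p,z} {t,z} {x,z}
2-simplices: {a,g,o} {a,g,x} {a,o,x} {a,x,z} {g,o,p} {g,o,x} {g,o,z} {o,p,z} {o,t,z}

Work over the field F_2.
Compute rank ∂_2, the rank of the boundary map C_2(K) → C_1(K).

rank∂_2=8

n_0=7 n_1=18 n_2=9  [Z2]
∂1: piv[ag,ao,at,ax,az,gp] rk=6  ker:go,gx,gz,op,ot,ox,oz,pt,px,pz,tz,xz
∂2: piv[ago,agx,aox,axz,gop,goz,opz,otz] rk=8  ker:gox
rk∂_2=8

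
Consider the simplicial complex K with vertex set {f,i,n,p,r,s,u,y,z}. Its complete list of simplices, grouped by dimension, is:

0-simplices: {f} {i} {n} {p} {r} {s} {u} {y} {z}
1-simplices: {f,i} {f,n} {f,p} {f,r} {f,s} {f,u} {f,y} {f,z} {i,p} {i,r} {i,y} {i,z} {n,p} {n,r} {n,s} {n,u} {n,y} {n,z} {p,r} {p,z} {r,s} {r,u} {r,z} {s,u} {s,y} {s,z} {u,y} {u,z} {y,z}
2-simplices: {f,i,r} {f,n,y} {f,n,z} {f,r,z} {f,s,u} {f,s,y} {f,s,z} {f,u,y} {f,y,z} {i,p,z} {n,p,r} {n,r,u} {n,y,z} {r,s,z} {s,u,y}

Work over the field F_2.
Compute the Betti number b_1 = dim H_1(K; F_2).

n_0=9 n_1=29 n_2=15  [Z2]
∂1: piv[fi,fn,fp,fr,fs,fu,fy,fz] rk=8  ker:ip,ir,iy,iz,np,nr,ns,nu,ny,nz,pr,pz,rs,ru,rz,su,sy,sz,uy,uz,yz
∂2: piv[fir,fny,fnz,frz,fsu,fsy,fsz,fuy,fyz,ipz,npr,nru,rsz] rk=13  ker:nyz,suy
b_1=(29−8)−13=8

b_1=8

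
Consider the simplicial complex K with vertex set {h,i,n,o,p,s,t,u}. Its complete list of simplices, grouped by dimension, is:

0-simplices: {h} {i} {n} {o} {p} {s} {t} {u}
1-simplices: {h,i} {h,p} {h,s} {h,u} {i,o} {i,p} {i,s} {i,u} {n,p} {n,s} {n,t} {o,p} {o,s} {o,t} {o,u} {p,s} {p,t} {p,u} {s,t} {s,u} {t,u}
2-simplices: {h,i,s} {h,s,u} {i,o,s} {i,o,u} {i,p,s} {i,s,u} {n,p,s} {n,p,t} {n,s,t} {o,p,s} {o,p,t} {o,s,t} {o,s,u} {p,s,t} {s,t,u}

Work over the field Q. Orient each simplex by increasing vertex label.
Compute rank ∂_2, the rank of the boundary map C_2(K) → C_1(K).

rank∂_2=12

n_0=8 n_1=21 n_2=15  [Q]
∂1: piv[hi,hp,hs,hu,io,np,nt] rk=7  ker:ip,is,iu,ns,op,os,ot,ou,ps,pt,pu,st,su,tu
∂2: piv[his,hsu,ios,iou,ips,isu,nps,npt,nst,ops,opt,stu] rk=12  ker:ost,osu,pst
rk∂_2=12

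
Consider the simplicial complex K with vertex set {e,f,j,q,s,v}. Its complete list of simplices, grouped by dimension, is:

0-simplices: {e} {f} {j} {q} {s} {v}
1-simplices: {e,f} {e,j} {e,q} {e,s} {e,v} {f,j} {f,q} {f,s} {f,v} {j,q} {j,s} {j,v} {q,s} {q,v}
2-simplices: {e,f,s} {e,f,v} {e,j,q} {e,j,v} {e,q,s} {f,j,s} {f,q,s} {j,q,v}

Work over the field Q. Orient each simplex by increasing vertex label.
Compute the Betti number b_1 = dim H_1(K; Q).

n_0=6 n_1=14 n_2=8  [Q]
∂1: piv[ef,ej,eq,es,ev] rk=5  ker:fj,fq,fs,fv,jq,js,jv,qs,qv
∂2: piv[efs,efv,ejq,ejv,eqs,fjs,fqs,jqv] rk=8
b_1=(14−5)−8=1

b_1=1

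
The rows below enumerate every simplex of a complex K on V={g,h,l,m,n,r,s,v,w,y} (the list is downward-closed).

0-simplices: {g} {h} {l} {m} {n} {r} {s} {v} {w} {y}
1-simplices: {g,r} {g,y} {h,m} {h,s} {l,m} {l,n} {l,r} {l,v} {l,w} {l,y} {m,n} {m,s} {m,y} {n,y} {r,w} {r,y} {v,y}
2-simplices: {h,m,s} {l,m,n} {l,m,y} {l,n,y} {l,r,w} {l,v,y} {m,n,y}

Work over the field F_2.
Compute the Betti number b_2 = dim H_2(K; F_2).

n_0=10 n_1=17 n_2=7  [Z2]
∂1: piv[gr,gy,hm,hs,lm,ln,lr,lv,lw] rk=9  ker:ly,mn,ms,my,ny,rw,ry,vy
∂2: piv[hms,lmn,lmy,lny,lrw,lvy] rk=6  ker:mny
b_2=(7−6)−0=1

b_2=1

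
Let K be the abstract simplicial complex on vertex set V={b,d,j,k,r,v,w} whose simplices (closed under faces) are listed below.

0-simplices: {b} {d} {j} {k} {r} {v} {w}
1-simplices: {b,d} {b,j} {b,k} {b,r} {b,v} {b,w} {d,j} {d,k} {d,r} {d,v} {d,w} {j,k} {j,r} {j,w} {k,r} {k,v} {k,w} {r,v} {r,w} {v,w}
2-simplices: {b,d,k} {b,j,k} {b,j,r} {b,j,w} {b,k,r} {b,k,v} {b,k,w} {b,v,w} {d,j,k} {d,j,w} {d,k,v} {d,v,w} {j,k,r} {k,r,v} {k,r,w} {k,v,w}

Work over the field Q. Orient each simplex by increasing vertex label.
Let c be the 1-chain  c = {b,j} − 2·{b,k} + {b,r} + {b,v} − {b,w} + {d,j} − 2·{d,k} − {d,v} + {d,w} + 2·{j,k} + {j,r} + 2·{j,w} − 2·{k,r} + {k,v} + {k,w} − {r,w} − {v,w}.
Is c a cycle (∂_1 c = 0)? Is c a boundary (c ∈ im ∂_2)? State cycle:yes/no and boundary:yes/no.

cycle:no boundary:no

n_0=7 n_1=20 n_2=16  [Q]
∂1: piv[bd,bj,bk,br,bv,bw] rk=6  ker:dj,dk,dr,dv,dw,jk,jr,jw,kr,kv,kw,rv,rw,vw
∂2: piv[bdk,bjk,bjr,bjw,bkr,bkv,bkw,bvw,djk,djw,dkv,krv,krw] rk=13  ker:dvw,jkr,kvw
∂1c = {d} − 3·{j} − 2·{k} + {r} + 2·{v} + {w}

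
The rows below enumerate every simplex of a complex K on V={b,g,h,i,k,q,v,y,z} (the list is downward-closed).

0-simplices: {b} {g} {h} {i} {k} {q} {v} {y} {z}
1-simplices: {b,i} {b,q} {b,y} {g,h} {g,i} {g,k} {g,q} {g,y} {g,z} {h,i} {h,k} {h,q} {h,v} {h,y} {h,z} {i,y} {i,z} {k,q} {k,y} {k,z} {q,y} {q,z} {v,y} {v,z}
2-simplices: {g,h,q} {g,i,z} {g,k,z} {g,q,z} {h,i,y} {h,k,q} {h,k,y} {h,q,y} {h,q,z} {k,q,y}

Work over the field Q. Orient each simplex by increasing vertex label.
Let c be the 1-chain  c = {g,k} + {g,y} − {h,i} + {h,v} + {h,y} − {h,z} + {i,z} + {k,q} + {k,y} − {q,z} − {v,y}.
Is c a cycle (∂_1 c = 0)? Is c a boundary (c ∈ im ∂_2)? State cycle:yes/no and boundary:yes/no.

cycle:no boundary:no

n_0=9 n_1=24 n_2=10  [Q]
∂1: piv[bi,bq,by,gh,gi,gk,gz,hv] rk=8  ker:gq,gy,hi,hk,hq,hy,hz,iy,iz,kq,ky,kz,qy,qz,vy,vz
∂2: piv[ghq,giz,gkz,gqz,hiy,hkq,hky,hqy,hqz] rk=9  ker:kqy
∂1c = −2·{g} − 2·{i} − {k} + 2·{q} + 2·{v} + 2·{y} − {z}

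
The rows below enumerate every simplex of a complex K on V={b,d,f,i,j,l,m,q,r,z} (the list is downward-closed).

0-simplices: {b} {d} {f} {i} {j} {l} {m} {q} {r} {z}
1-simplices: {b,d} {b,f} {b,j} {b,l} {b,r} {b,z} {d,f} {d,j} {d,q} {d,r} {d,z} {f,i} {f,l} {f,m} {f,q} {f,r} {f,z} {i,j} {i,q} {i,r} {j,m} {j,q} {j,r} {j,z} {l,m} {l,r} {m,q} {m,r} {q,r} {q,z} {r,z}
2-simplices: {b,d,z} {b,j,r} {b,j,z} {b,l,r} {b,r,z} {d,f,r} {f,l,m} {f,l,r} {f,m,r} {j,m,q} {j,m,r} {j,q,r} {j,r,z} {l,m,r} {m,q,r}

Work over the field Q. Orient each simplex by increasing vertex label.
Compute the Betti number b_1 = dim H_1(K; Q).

n_0=10 n_1=31 n_2=15  [Q]
∂1: piv[bd,bf,bj,bl,br,bz,dq,fi,fm] rk=9  ker:df,dj,dr,dz,fl,fq,fr,fz,ij,iq,ir,jm,jq,jr,jz,lm,lr,mq,mr,qr,qz,rz
∂2: piv[bdz,bjr,bjz,blr,brz,dfr,flm,flr,fmr,jmq,jmr,jqr] rk=12  ker:jrz,lmr,mqr
b_1=(31−9)−12=10

b_1=10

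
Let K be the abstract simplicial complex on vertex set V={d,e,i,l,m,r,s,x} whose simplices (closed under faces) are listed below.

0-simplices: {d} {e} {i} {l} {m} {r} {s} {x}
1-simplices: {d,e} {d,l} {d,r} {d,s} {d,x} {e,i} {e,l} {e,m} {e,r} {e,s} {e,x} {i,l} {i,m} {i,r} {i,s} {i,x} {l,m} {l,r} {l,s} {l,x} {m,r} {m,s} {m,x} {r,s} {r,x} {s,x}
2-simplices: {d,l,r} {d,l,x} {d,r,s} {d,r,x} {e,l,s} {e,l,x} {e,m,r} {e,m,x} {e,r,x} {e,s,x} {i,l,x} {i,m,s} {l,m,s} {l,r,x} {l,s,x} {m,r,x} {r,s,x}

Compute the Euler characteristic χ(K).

n_0=8 n_1=26 n_2=17
χ=+8−26+17=-1

χ(K)=-1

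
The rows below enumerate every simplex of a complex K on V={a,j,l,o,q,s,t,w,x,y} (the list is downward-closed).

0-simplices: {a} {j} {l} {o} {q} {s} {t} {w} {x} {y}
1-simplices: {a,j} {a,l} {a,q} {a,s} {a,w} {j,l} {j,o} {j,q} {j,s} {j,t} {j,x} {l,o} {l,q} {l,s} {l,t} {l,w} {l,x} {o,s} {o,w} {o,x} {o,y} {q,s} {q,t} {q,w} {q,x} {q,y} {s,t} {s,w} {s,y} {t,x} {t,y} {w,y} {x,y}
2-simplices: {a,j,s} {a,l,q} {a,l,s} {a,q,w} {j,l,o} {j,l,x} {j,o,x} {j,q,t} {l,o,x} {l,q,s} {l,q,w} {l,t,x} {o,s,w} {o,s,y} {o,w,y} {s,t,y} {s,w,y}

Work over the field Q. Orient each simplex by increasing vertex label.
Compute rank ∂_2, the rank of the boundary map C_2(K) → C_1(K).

n_0=10 n_1=33 n_2=17  [Q]
∂1: piv[aj,al,aq,as,aw,jo,jt,jx,oy] rk=9  ker:jl,jq,js,lo,lq,ls,lt,lw,lx,os,ow,ox,qs,qt,qw,qx,qy,st,sw,sy,tx,ty,wy,xy
∂2: piv[ajs,alq,als,aqw,jlo,jlx,jox,jqt,lqs,lqw,ltx,osw,osy,owy,sty] rk=15  ker:lox,swy
rk∂_2=15

rank∂_2=15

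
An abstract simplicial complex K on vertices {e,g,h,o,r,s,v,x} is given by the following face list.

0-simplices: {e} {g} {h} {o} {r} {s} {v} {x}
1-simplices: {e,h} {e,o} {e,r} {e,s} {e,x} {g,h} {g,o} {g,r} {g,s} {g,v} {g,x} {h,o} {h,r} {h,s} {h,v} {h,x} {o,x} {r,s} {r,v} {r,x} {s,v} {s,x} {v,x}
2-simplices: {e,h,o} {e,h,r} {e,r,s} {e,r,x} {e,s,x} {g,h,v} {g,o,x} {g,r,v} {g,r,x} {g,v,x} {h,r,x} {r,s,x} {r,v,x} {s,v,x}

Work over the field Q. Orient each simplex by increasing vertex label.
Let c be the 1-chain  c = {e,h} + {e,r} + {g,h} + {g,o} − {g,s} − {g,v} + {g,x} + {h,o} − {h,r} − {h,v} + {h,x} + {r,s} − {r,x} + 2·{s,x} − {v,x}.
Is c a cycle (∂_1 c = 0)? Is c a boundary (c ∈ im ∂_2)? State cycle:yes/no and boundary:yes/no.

n_0=8 n_1=23 n_2=14  [Q]
∂1: piv[eh,eo,er,es,ex,gh,gv] rk=7  ker:go,gr,gs,gx,ho,hr,hs,hv,hx,ox,rs,rv,rx,sv,sx,vx
∂2: piv[eho,ehr,ers,erx,esx,ghv,gox,grv,grx,gvx,hrx,svx] rk=12  ker:rsx,rvx
∂1c = −2·{e} − {g} + 2·{h} + 2·{o} − 2·{s} − {v} + 2·{x}

cycle:no boundary:no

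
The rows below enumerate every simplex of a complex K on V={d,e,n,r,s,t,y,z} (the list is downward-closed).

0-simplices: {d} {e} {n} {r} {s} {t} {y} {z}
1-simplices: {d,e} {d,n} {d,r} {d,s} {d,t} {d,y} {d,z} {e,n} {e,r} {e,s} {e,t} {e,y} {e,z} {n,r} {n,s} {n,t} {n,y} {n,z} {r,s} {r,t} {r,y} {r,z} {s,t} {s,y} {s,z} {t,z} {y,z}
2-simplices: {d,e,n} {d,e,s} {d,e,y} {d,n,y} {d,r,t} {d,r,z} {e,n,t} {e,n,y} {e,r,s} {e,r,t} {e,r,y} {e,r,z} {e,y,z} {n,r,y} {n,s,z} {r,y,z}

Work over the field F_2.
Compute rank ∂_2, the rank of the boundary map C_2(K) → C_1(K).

n_0=8 n_1=27 n_2=16  [Z2]
∂1: piv[de,dn,dr,ds,dt,dy,dz] rk=7  ker:en,er,es,et,ey,ez,nr,ns,nt,ny,nz,rs,rt,ry,rz,st,sy,sz,tz,yz
∂2: piv[den,des,dey,dny,drt,drz,ent,ers,ert,ery,erz,eyz,nry,nsz] rk=14  ker:eny,ryz
rk∂_2=14

rank∂_2=14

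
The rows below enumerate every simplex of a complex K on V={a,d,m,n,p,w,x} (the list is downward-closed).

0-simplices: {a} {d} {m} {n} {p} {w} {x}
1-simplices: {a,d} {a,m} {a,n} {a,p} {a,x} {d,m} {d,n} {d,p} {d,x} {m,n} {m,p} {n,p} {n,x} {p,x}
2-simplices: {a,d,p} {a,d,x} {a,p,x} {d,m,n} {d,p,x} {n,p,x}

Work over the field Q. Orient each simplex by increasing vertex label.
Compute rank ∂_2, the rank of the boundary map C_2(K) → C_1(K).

n_0=7 n_1=14 n_2=6  [Q]
∂1: piv[ad,am,an,ap,ax] rk=5  ker:dm,dn,dp,dx,mn,mp,np,nx,px
∂2: piv[adp,adx,apx,dmn,npx] rk=5  ker:dpx
rk∂_2=5

rank∂_2=5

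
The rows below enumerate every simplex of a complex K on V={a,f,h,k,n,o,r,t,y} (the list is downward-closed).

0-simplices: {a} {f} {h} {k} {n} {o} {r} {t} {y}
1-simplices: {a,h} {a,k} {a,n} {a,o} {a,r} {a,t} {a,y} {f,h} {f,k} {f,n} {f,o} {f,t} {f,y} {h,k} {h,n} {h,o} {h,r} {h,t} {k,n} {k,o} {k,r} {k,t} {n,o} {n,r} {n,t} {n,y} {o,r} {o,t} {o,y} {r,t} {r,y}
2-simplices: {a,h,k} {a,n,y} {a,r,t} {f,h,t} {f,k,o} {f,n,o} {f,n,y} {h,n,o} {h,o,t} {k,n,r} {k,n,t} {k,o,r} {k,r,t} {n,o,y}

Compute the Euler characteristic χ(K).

χ(K)=-8

n_0=9 n_1=31 n_2=14
χ=+9−31+14=-8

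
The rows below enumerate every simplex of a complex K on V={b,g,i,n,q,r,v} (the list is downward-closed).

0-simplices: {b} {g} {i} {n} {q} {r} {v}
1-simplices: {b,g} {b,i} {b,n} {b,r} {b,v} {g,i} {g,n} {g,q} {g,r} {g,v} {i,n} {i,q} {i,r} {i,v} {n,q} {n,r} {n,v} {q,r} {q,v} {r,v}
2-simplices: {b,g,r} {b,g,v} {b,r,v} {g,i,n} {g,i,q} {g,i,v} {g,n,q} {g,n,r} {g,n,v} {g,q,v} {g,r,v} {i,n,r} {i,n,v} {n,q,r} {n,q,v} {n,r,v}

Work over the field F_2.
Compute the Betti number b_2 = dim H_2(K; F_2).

n_0=7 n_1=20 n_2=16  [Z2]
∂1: piv[bg,bi,bn,br,bv,gq] rk=6  ker:gi,gn,gr,gv,in,iq,ir,iv,nq,nr,nv,qr,qv,rv
∂2: piv[bgr,bgv,brv,gin,giq,giv,gnq,gnr,gnv,gqv,inr,nqr] rk=12  ker:grv,inv,nqv,nrv
b_2=(16−12)−0=4

b_2=4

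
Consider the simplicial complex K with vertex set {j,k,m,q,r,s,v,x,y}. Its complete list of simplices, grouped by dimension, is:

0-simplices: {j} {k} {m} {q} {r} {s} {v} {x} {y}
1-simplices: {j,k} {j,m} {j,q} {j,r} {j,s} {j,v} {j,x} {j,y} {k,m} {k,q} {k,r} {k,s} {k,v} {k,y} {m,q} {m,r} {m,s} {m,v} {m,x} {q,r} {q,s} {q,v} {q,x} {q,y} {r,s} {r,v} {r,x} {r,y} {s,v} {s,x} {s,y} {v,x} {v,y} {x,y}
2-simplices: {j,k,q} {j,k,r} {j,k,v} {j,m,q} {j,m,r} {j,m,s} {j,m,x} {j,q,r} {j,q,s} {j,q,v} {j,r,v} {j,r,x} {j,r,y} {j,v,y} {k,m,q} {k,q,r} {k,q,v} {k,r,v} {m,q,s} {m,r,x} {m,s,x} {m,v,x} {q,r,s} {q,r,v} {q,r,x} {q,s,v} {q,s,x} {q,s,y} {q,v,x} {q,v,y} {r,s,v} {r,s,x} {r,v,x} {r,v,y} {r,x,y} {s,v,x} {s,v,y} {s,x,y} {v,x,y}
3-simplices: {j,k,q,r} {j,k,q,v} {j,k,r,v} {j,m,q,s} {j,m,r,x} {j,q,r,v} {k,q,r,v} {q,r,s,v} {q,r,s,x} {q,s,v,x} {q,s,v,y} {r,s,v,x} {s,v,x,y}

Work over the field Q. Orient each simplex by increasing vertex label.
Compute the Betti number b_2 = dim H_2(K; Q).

n_0=9 n_1=34 n_2=39 n_3=13  [Q]
∂1: piv[jk,jm,jq,jr,js,jv,jx,jy] rk=8  ker:km,kq,kr,ks,kv,ky,mq,mr,ms,mv,mx,qr,qs,qv,qx,qy,rs,rv,rx,ry,sv,sx,sy,vx,vy,xy
∂2: piv[jkq,jkr,jkv,jmq,jmr,jms,jmx,jqr,jqs,jqv,jrv,jrx,jry,jvy,kmq,msx,mvx,qrs,qrx,qsv,qsy,qvx,qvy,rxy] rk=24  ker:kqr,kqv,krv,mqs,mrx,qrv,qsx,rsv,rsx,rvx,rvy,svx,svy,sxy,vxy
∂3: piv[jkqr,jkqv,jkrv,jmqs,jmrx,jqrv,qrsv,qrsx,qsvx,qsvy,rsvx,svxy] rk=12  ker:kqrv
b_2=(39−24)−12=3

b_2=3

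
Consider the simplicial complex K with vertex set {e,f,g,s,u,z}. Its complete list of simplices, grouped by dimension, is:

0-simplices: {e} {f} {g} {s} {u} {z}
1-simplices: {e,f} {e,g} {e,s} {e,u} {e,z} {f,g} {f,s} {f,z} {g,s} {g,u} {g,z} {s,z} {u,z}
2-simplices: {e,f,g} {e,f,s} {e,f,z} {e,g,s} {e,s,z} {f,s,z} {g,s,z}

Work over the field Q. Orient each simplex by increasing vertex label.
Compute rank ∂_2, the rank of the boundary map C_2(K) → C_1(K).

n_0=6 n_1=13 n_2=7  [Q]
∂1: piv[ef,eg,es,eu,ez] rk=5  ker:fg,fs,fz,gs,gu,gz,sz,uz
∂2: piv[efg,efs,efz,egs,esz,gsz] rk=6  ker:fsz
rk∂_2=6

rank∂_2=6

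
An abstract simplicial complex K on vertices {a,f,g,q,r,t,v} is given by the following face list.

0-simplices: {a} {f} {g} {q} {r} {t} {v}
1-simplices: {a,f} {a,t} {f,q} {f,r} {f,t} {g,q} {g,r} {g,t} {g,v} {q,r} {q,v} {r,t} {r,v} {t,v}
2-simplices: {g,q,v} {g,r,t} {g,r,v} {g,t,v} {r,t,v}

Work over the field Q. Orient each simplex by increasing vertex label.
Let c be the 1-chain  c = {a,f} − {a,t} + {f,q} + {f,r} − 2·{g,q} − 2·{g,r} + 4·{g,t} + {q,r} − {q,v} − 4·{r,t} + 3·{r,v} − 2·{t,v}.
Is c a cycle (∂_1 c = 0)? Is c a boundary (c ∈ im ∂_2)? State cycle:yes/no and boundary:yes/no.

cycle:no boundary:no

n_0=7 n_1=14 n_2=5  [Q]
∂1: piv[af,at,fq,fr,gq,gv] rk=6  ker:ft,gr,gt,qr,qv,rt,rv,tv
∂2: piv[gqv,grt,grv,gtv] rk=4  ker:rtv
∂1c = −{f} − {q} + {r} + {t}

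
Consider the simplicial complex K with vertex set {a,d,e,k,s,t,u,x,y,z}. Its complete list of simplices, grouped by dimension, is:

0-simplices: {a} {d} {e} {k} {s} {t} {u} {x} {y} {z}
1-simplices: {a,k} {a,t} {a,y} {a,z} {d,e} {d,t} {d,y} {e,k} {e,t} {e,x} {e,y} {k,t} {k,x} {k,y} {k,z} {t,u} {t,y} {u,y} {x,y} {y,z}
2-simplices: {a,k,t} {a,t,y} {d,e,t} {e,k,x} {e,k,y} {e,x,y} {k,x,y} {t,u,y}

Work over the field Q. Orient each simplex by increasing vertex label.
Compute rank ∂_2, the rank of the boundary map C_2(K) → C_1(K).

rank∂_2=7

n_0=10 n_1=20 n_2=8  [Q]
∂1: piv[ak,at,ay,az,de,dt,ex,tu] rk=8  ker:dy,ek,et,ey,kt,kx,ky,kz,ty,uy,xy,yz
∂2: piv[akt,aty,det,ekx,eky,exy,tuy] rk=7  ker:kxy
rk∂_2=7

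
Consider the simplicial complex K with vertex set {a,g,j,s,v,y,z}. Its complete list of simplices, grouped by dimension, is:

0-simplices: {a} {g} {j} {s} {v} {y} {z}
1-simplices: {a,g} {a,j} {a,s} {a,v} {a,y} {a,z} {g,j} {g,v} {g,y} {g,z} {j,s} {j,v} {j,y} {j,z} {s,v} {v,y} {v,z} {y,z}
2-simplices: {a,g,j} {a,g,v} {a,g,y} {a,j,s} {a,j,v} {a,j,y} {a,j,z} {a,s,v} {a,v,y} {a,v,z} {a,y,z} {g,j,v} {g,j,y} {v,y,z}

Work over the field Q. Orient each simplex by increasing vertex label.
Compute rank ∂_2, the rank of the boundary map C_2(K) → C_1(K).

rank∂_2=11

n_0=7 n_1=18 n_2=14  [Q]
∂1: piv[ag,aj,as,av,ay,az] rk=6  ker:gj,gv,gy,gz,js,jv,jy,jz,sv,vy,vz,yz
∂2: piv[agj,agv,agy,ajs,ajv,ajy,ajz,asv,avy,avz,ayz] rk=11  ker:gjv,gjy,vyz
rk∂_2=11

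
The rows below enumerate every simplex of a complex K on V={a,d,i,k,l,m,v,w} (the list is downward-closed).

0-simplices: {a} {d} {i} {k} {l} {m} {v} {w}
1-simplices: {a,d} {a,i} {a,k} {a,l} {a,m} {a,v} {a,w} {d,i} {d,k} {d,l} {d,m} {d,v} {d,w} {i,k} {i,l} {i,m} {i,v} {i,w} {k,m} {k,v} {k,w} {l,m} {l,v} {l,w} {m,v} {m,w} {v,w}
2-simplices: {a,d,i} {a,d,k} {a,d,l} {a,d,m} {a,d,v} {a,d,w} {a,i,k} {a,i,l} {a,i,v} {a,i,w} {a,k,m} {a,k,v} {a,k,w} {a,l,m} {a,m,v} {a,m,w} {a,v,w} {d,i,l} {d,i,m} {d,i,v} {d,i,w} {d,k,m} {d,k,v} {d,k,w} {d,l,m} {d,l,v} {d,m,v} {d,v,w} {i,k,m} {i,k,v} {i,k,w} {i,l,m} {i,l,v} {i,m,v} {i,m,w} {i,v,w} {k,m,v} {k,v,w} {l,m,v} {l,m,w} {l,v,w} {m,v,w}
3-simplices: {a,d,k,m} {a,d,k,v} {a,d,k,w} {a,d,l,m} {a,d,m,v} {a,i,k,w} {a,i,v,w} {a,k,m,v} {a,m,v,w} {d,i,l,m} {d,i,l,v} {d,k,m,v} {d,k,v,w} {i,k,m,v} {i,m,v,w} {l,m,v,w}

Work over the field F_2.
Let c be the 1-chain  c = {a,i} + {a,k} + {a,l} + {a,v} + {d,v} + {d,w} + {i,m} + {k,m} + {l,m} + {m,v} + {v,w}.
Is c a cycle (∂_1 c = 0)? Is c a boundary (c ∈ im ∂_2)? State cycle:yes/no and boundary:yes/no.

cycle:yes boundary:yes

n_0=8 n_1=27 n_2=42 n_3=16  [Z2]
∂1: piv[ad,ai,ak,al,am,av,aw] rk=7  ker:di,dk,dl,dm,dv,dw,ik,il,im,iv,iw,km,kv,kw,lm,lv,lw,mv,mw,vw
∂2: piv[adi,adk,adl,adm,adv,adw,aik,ail,aiv,aiw,akm,akv,akw,alm,amv,amw,avw,dim,dlv,lmw] rk=20  ker:dil,div,diw,dkm,dkv,dkw,dlm,dmv,dvw,ikm,ikv,ikw,ilm,ilv,imv,imw,ivw,kmv,kvw,lmv,lvw,mvw
∂3: piv[adkm,adkv,adkw,adlm,admv,aikw,aivw,akmv,amvw,dilm,dilv,dkvw,ikmv,imvw,lmvw] rk=15  ker:dkmv
∂1c = 0
c vs im∂2: reduces to 0 ⇒ boundary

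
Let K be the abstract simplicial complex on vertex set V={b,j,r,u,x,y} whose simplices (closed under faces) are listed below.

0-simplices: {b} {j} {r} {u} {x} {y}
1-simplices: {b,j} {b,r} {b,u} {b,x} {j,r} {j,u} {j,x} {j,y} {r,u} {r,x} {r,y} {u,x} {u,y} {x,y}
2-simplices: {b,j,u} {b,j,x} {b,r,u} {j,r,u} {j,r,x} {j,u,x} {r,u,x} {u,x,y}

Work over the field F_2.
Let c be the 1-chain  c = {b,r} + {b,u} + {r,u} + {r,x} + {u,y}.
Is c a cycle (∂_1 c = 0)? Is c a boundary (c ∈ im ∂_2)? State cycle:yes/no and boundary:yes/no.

n_0=6 n_1=14 n_2=8  [Z2]
∂1: piv[bj,br,bu,bx,jy] rk=5  ker:jr,ju,jx,ru,rx,ry,ux,uy,xy
∂2: piv[bju,bjx,bru,jru,jrx,jux,uxy] rk=7  ker:rux
∂1c = {r} + {u} + {x} + {y}

cycle:no boundary:no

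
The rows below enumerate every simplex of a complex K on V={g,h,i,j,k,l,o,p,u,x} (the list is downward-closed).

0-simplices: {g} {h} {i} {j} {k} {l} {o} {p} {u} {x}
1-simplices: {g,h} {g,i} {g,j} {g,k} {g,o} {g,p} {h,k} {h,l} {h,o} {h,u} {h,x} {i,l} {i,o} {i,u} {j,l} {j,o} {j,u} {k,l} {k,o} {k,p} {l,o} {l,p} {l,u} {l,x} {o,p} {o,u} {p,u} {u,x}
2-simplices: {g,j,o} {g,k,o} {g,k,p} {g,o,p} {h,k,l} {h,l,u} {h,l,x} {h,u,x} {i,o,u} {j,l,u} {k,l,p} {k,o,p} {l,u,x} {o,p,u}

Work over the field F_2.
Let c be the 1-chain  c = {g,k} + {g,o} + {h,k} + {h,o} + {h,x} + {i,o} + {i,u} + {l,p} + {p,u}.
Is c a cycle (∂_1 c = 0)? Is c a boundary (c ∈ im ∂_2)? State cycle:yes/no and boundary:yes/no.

cycle:no boundary:no

n_0=10 n_1=28 n_2=14  [Z2]
∂1: piv[gh,gi,gj,gk,go,gp,hl,hu,hx] rk=9  ker:hk,ho,il,io,iu,jl,jo,ju,kl,ko,kp,lo,lp,lu,lx,op,ou,pu,ux
∂2: piv[gjo,gko,gkp,gop,hkl,hlu,hlx,hux,iou,jlu,klp,opu] rk=12  ker:kop,lux
∂1c = {h} + {l} + {o} + {x}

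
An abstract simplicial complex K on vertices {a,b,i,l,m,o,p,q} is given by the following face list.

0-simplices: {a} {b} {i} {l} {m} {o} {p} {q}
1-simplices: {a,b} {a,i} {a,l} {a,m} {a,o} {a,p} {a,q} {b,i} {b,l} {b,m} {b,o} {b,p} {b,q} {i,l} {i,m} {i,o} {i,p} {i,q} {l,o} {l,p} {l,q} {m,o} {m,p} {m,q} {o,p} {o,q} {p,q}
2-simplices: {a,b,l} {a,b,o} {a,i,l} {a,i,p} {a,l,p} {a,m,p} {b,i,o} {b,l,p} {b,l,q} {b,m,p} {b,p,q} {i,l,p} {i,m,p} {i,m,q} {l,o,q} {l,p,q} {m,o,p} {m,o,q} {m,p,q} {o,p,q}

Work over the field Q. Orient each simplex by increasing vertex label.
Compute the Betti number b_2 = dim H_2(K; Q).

n_0=8 n_1=27 n_2=20  [Q]
∂1: piv[ab,ai,al,am,ao,ap,aq] rk=7  ker:bi,bl,bm,bo,bp,bq,il,im,io,ip,iq,lo,lp,lq,mo,mp,mq,op,oq,pq
∂2: piv[abl,abo,ail,aip,alp,amp,bio,blp,blq,bmp,bpq,imp,imq,loq,mop,moq,mpq] rk=17  ker:ilp,lpq,opq
b_2=(20−17)−0=3

b_2=3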